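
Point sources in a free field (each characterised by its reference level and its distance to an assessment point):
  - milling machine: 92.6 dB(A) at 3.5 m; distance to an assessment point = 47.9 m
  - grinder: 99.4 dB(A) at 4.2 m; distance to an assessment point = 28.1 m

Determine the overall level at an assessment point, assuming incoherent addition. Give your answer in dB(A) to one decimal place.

83.1 dB(A)

Apply inverse-square spreading to bring every level to the receiver, then sum 10^(L/10).
milling machine: 92.6 − 20·log₁₀(47.9/3.5) = 92.6 − 22.73 = 69.87 dB(A).
grinder: 99.4 − 20·log₁₀(28.1/4.2) = 99.4 − 16.51 = 82.89 dB(A).
Σ 10^(L/10) = 2.043e+08 → L_total = 10·log₁₀(2.043e+08) = 83.10 dB(A).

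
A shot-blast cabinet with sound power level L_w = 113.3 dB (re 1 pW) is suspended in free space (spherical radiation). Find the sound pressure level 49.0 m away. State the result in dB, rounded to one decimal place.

The power spreads over a sphere of area 4π·r², so L_p = L_w − 10·log₁₀(4π·r²).
4π·r² = 3.017e+04 m², 10·log₁₀ of that is 44.796 dB.
L_p = 113.3 − 44.796 = 68.50 dB.

68.5 dB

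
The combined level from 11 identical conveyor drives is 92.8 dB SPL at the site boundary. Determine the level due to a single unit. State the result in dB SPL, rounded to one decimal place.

Dividing the total intensity by 11 lowers the level by 10·log₁₀ 11 = 10.414 dB: L₁ = 92.8 − 10.414.

82.4 dB SPL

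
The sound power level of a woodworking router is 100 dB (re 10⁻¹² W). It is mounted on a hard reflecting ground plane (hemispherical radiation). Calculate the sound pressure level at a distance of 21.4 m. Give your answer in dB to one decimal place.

L_p = L_w − 10·log₁₀(2π·r²) with r = 21.4 m.
2π·r² = 2877 m², 10·log₁₀ of that is 34.590 dB.
L_p = 100 − 34.590 = 65.41 dB.

65.4 dB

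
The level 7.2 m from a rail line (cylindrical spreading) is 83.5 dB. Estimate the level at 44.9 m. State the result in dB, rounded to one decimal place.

75.6 dB

For a line source, L₂ = L₁ − 10·log₁₀(r₂/r₁).
L₂ = 83.5 − 10·log₁₀(44.9/7.2) = 83.5 − 7.949 = 75.55 dB.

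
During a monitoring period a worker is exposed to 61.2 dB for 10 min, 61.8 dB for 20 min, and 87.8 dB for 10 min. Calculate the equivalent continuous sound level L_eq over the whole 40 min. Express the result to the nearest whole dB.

82 dB

The energy average is taken in the linear domain: L_eq = 10·log₁₀[(Σ tᵢ·10^(Lᵢ/10))/T], T = 40 min.
Σ tᵢ·10^(Lᵢ/10) = 10·10^(61.2/10) + 20·10^(61.8/10) + 10·10^(87.8/10) = 6.069e+09.
L_eq = 10·log₁₀(6.069e+09/40) = 81.81 dB.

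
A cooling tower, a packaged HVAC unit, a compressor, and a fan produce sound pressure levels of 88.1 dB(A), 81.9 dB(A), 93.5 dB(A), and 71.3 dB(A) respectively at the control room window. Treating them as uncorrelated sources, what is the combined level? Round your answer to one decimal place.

Incoherent sources combine by intensity addition: L_total = 10·log₁₀(Σ 10^(L_i/10)).
Σ 10^(L/10) = 10^(88.1/10) + 10^(81.9/10) + 10^(93.5/10) + 10^(71.3/10) = 3.053e+09.
L_total = 10·log₁₀(3.053e+09) = 94.85 dB(A).

94.8 dB(A)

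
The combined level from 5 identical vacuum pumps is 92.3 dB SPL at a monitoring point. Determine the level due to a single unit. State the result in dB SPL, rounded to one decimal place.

Dividing the total intensity by 5 lowers the level by 10·log₁₀ 5 = 6.990 dB: L₁ = 92.3 − 6.990.

85.3 dB SPL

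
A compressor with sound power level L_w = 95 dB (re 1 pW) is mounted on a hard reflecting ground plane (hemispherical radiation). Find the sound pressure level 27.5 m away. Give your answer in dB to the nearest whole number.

Free-field hemispherical radiation: L_p = L_w − 10·log₁₀(2π·r²), r = 27.5 m.
2π·r² = 4752 m², 10·log₁₀ of that is 36.768 dB.
L_p = 95 − 36.768 = 58.23 dB.

58 dB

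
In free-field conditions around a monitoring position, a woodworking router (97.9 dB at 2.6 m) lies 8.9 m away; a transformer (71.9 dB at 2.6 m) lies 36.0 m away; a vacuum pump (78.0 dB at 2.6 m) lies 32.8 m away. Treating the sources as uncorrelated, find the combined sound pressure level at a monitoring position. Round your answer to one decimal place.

First find each source's level at the receiver (point-source: −20·log₁₀(r/r_ref)), then combine on an intensity basis.
woodworking router: 97.9 − 20·log₁₀(8.9/2.6) = 97.9 − 10.69 = 87.21 dB.
transformer: 71.9 − 20·log₁₀(36.0/2.6) = 71.9 − 22.83 = 49.07 dB.
vacuum pump: 78.0 − 20·log₁₀(32.8/2.6) = 78.0 − 22.02 = 55.98 dB.
Σ 10^(L/10) = 5.267e+08 → L_total = 10·log₁₀(5.267e+08) = 87.22 dB.

87.2 dB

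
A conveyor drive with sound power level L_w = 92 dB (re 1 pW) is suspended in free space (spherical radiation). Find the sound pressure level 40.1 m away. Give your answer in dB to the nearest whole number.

L_p = L_w − 10·log₁₀(4π·r²) with r = 40.1 m.
4π·r² = 2.021e+04 m², 10·log₁₀ of that is 43.055 dB.
L_p = 92 − 43.055 = 48.95 dB.

49 dB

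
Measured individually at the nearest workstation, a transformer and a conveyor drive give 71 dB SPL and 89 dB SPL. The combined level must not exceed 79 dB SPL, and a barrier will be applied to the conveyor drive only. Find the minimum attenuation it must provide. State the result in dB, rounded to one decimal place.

10.7 dB

The untreated sources together contribute 10^(71/10) = 1.259e+07, i.e. 71.00 dB SPL.
To meet 79 dB SPL overall, the treated conveyor drive may contribute at most 10^(79/10) − 1.259e+07 = 6.684e+07, i.e. 78.25 dB SPL.
Required insertion loss = 89 − 78.25 = 10.75 dB.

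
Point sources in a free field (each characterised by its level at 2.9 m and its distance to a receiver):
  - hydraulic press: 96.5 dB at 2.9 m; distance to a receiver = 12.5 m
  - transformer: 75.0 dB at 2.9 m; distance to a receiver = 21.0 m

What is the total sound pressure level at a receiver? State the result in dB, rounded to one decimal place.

Apply inverse-square spreading to bring every level to the receiver, then sum 10^(L/10).
hydraulic press: 96.5 − 20·log₁₀(12.5/2.9) = 96.5 − 12.69 = 83.81 dB.
transformer: 75.0 − 20·log₁₀(21.0/2.9) = 75.0 − 17.20 = 57.80 dB.
Σ 10^(L/10) = 2.410e+08 → L_total = 10·log₁₀(2.410e+08) = 83.82 dB.

83.8 dB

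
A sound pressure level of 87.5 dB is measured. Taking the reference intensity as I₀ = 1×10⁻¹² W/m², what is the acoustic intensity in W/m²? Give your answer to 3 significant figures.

I = I₀·10^(L/10) = 10⁻¹² × 10^(87.5/10) = 10^(-3.250).

0.000562 W/m²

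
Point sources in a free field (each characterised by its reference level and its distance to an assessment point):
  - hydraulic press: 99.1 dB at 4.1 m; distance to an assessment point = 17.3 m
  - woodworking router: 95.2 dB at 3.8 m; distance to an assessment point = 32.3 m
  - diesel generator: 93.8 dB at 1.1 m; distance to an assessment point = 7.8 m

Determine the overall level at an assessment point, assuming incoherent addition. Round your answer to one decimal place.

Apply inverse-square spreading to bring every level to the receiver, then sum 10^(L/10).
hydraulic press: 99.1 − 20·log₁₀(17.3/4.1) = 99.1 − 12.51 = 86.59 dB.
woodworking router: 95.2 − 20·log₁₀(32.3/3.8) = 95.2 − 18.59 = 76.61 dB.
diesel generator: 93.8 − 20·log₁₀(7.8/1.1) = 93.8 − 17.01 = 76.79 dB.
Σ 10^(L/10) = 5.501e+08 → L_total = 10·log₁₀(5.501e+08) = 87.40 dB.

87.4 dB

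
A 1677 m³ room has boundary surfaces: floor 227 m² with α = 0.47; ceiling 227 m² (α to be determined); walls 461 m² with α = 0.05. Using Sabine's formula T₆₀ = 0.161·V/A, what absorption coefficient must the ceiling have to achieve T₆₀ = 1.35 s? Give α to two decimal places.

0.31

From T₆₀ = 0.161·V/A, the target T₆₀ = 1.35 s needs A = 0.161·1677/1.35 = 200.00 m².
Absorption from the other surfaces = 227·0.47 + 461·0.05 = 129.74 m², so the ceiling must supply 70.26 m² over 227 m².
α = 70.26/227 = 0.310.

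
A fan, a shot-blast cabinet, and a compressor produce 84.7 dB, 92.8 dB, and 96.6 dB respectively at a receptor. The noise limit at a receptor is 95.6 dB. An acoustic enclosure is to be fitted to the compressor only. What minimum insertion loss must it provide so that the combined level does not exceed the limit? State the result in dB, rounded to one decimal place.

5.0 dB

Everything except the compressor sums to 10^(84.7/10) + 10^(92.8/10) = 2.201e+09 in linear terms, 93.43 dB.
To meet 95.6 dB overall, the treated compressor may contribute at most 10^(95.6/10) − 2.201e+09 = 1.430e+09, i.e. 91.55 dB.
So the compressor must be reduced from 96.6 to 91.55 dB: IL = 5.05 dB.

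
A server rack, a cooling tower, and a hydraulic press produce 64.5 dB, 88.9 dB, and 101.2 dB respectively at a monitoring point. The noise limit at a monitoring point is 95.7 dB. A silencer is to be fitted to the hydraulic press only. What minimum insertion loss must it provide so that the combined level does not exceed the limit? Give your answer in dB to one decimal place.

Fixed contribution from the other sources: Σ 10^(L/10) = 10^(64.5/10) + 10^(88.9/10) = 7.791e+08 (88.92 dB).
The limit corresponds to 10^(95.7/10) = 3.715e+09; subtracting the fixed part leaves 2.936e+09 for the hydraulic press, i.e. 94.68 dB.
So the hydraulic press must be reduced from 101.2 to 94.68 dB: IL = 6.52 dB.

6.5 dB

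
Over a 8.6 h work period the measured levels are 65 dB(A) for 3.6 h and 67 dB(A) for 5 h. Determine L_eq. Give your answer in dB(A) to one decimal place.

66.3 dB(A)

L_eq = 10·log₁₀[(1/T)·Σ tᵢ·10^(Lᵢ/10)] with T = 8.6 h.
Σ tᵢ·10^(Lᵢ/10) = 3.6·10^(65/10) + 5·10^(67/10) = 3.644e+07.
L_eq = 10·log₁₀(3.644e+07/8.6) = 66.27 dB(A).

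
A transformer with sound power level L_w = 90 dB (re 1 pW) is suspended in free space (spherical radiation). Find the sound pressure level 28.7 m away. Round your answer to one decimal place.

49.9 dB

Free-field spherical radiation: L_p = L_w − 10·log₁₀(4π·r²), r = 28.7 m.
4π·r² = 1.035e+04 m², 10·log₁₀ of that is 40.150 dB.
L_p = 90 − 40.150 = 49.85 dB.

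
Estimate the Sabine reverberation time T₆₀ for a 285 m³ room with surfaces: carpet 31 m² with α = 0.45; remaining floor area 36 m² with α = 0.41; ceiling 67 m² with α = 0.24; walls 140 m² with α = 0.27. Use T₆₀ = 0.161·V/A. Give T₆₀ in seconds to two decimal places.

0.56 s

A = Σ Sᵢαᵢ = 31·0.45 + 36·0.41 + 67·0.24 + 140·0.27 = 82.59 m².
T₆₀ = 0.161·V/A = 0.161·285/82.59 = 0.556 s.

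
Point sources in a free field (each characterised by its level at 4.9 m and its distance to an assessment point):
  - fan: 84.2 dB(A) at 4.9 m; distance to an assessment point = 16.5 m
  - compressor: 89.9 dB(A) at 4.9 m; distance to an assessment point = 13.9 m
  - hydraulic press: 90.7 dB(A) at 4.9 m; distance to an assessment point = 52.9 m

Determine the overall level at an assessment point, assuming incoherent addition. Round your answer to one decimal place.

81.9 dB(A)

Propagate each source to the receiver with L = L_ref − 20·log₁₀(r/r_ref), then add intensities.
fan: 84.2 − 20·log₁₀(16.5/4.9) = 84.2 − 10.55 = 73.65 dB(A).
compressor: 89.9 − 20·log₁₀(13.9/4.9) = 89.9 − 9.06 = 80.84 dB(A).
hydraulic press: 90.7 − 20·log₁₀(52.9/4.9) = 90.7 − 20.67 = 70.03 dB(A).
Σ 10^(L/10) = 1.547e+08 → L_total = 10·log₁₀(1.547e+08) = 81.90 dB(A).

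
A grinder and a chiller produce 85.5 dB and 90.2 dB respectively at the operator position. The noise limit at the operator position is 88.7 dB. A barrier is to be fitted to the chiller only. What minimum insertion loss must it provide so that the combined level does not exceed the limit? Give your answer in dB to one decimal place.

The untreated sources together contribute 10^(85.5/10) = 3.548e+08, i.e. 85.50 dB.
To meet 88.7 dB overall, the treated chiller may contribute at most 10^(88.7/10) − 3.548e+08 = 3.865e+08, i.e. 85.87 dB.
So the chiller must be reduced from 90.2 to 85.87 dB: IL = 4.33 dB.

4.3 dB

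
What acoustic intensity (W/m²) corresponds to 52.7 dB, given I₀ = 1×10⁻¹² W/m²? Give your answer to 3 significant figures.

1.86e-07 W/m²

I/I₀ = 10^(52.7/10) = 1.862e+05, so I = 1.862e+05 × 10⁻¹² W/m².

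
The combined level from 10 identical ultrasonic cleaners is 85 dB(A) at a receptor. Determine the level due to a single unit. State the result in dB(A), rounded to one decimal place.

75.0 dB(A)

10 equal contributions raise the level by 10·log₁₀ 10 = 10.000 dB, so each unit alone gives 85 − 10.000.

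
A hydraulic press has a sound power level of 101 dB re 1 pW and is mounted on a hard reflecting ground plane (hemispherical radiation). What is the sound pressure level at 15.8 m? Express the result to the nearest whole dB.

Free-field hemispherical radiation: L_p = L_w − 10·log₁₀(2π·r²), r = 15.8 m.
2π·r² = 1569 m², 10·log₁₀ of that is 31.955 dB.
L_p = 101 − 31.955 = 69.05 dB.

69 dB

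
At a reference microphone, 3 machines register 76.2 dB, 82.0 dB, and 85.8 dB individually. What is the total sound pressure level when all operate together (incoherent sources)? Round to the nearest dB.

88 dB

For uncorrelated sources the intensities add, so convert each level to linear form, sum, and take 10·log₁₀ of the total.
Σ 10^(L/10) = 10^(76.2/10) + 10^(82.0/10) + 10^(85.8/10) = 5.804e+08.
L_total = 10·log₁₀(5.804e+08) = 87.64 dB.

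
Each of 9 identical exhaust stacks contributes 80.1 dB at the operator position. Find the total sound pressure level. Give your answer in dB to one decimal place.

N identical incoherent sources raise the level by 10·log₁₀ N.
L_total = 80.1 + 10·log₁₀(9) = 80.1 + 9.542 = 89.64 dB.

89.6 dB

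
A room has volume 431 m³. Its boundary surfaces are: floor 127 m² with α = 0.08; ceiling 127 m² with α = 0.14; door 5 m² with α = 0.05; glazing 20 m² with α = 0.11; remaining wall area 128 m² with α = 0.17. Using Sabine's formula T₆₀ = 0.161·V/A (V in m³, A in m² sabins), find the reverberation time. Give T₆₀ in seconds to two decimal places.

1.33 s

A = Σ Sᵢαᵢ = 127·0.08 + 127·0.14 + 5·0.05 + 20·0.11 + 128·0.17 = 52.15 m².
T₆₀ = 0.161·V/A = 0.161·431/52.15 = 1.331 s.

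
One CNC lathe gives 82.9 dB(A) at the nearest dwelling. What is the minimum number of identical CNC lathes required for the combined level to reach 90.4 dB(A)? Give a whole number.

6

Need L₁ + 10·log₁₀ N ≥ 90.4, i.e. log₁₀ N ≥ 0.75.
N ≥ 10^(7.5/10) = 5.623, so N = 6.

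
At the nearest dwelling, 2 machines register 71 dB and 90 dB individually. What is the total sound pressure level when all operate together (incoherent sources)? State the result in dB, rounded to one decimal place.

For uncorrelated sources the intensities add, so convert each level to linear form, sum, and take 10·log₁₀ of the total.
Σ 10^(L/10) = 10^(71/10) + 10^(90/10) = 1.013e+09.
L_total = 10·log₁₀(1.013e+09) = 90.05 dB.

90.1 dB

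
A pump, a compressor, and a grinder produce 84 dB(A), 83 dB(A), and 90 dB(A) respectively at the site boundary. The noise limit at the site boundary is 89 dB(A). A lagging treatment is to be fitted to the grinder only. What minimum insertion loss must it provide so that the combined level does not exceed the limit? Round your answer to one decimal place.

4.6 dB

The untreated sources together contribute 10^(84/10) + 10^(83/10) = 4.507e+08, i.e. 86.54 dB(A).
The limit corresponds to 10^(89/10) = 7.943e+08; subtracting the fixed part leaves 3.436e+08 for the grinder, i.e. 85.36 dB(A).
So the grinder must be reduced from 90 to 85.36 dB(A): IL = 4.64 dB.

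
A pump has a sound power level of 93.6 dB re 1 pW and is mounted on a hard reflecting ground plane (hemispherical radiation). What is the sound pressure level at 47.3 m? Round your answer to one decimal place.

L_p = L_w − 10·log₁₀(2π·r²) with r = 47.3 m.
2π·r² = 1.406e+04 m², 10·log₁₀ of that is 41.479 dB.
L_p = 93.6 − 41.479 = 52.12 dB.

52.1 dB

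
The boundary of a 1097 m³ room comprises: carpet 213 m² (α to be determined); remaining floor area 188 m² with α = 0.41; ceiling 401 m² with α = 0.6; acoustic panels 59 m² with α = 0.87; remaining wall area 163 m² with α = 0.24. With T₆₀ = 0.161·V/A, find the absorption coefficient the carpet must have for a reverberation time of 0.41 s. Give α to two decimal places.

0.11

From T₆₀ = 0.161·V/A, the target T₆₀ = 0.41 s needs A = 0.161·1097/0.41 = 430.77 m².
Absorption from the other surfaces = 188·0.41 + 401·0.6 + 59·0.87 + 163·0.24 = 408.13 m², so the carpet must supply 22.64 m² over 213 m².
α = 22.64/213 = 0.106.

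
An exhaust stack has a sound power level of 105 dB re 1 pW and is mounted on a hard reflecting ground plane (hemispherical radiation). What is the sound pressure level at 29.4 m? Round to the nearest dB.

68 dB

Free-field hemispherical radiation: L_p = L_w − 10·log₁₀(2π·r²), r = 29.4 m.
2π·r² = 5431 m², 10·log₁₀ of that is 37.349 dB.
L_p = 105 − 37.349 = 67.65 dB.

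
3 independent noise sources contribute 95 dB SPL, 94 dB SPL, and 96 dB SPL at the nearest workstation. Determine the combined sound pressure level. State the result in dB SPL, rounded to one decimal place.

99.8 dB SPL

Incoherent sources combine by intensity addition: L_total = 10·log₁₀(Σ 10^(L_i/10)).
Σ 10^(L/10) = 10^(95/10) + 10^(94/10) + 10^(96/10) = 9.655e+09.
L_total = 10·log₁₀(9.655e+09) = 99.85 dB SPL.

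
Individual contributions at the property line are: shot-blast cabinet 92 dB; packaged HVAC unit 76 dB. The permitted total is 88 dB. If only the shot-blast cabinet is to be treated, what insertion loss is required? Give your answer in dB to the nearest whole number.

4 dB

Everything except the shot-blast cabinet sums to 10^(76/10) = 3.981e+07 in linear terms, 76.00 dB.
To meet 88 dB overall, the treated shot-blast cabinet may contribute at most 10^(88/10) − 3.981e+07 = 5.911e+08, i.e. 87.72 dB.
So the shot-blast cabinet must be reduced from 92 to 87.72 dB: IL = 4.28 dB.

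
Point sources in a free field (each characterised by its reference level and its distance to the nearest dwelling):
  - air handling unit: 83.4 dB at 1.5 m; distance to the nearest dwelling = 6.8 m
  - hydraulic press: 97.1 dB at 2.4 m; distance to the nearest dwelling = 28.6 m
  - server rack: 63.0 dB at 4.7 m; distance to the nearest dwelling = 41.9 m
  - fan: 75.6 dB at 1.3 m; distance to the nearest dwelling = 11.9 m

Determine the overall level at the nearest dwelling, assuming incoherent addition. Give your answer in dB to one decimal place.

First find each source's level at the receiver (point-source: −20·log₁₀(r/r_ref)), then combine on an intensity basis.
air handling unit: 83.4 − 20·log₁₀(6.8/1.5) = 83.4 − 13.13 = 70.27 dB.
hydraulic press: 97.1 − 20·log₁₀(28.6/2.4) = 97.1 − 21.52 = 75.58 dB.
server rack: 63.0 − 20·log₁₀(41.9/4.7) = 63.0 − 19.00 = 44.00 dB.
fan: 75.6 − 20·log₁₀(11.9/1.3) = 75.6 − 19.23 = 56.37 dB.
Σ 10^(L/10) = 4.722e+07 → L_total = 10·log₁₀(4.722e+07) = 76.74 dB.

76.7 dB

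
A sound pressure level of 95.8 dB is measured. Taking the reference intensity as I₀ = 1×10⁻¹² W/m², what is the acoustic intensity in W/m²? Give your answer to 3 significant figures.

0.00380 W/m²

L = 10·log₁₀(I/I₀) ⇒ I = I₀·10^(L/10) = 10⁻¹² × 10^9.58.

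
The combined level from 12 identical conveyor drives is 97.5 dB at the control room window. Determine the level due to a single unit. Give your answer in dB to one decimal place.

12 equal contributions raise the level by 10·log₁₀ 12 = 10.792 dB, so each unit alone gives 97.5 − 10.792.

86.7 dB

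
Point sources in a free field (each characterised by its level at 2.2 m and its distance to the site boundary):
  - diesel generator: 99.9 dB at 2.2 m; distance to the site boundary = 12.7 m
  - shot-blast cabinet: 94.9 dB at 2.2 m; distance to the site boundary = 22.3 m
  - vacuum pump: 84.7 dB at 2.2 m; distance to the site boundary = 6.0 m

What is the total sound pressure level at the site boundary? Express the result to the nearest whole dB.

Apply inverse-square spreading to bring every level to the receiver, then sum 10^(L/10).
diesel generator: 99.9 − 20·log₁₀(12.7/2.2) = 99.9 − 15.23 = 84.67 dB.
shot-blast cabinet: 94.9 − 20·log₁₀(22.3/2.2) = 94.9 − 20.12 = 74.78 dB.
vacuum pump: 84.7 − 20·log₁₀(6.0/2.2) = 84.7 − 8.71 = 75.99 dB.
Σ 10^(L/10) = 3.630e+08 → L_total = 10·log₁₀(3.630e+08) = 85.60 dB.

86 dB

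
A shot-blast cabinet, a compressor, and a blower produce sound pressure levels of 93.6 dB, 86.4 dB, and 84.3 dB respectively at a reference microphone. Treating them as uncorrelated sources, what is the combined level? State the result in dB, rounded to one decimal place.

94.8 dB

For uncorrelated sources the intensities add, so convert each level to linear form, sum, and take 10·log₁₀ of the total.
Σ 10^(L/10) = 10^(93.6/10) + 10^(86.4/10) + 10^(84.3/10) = 2.997e+09.
L_total = 10·log₁₀(2.997e+09) = 94.77 dB.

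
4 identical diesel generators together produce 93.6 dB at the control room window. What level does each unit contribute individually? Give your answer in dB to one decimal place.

Dividing the total intensity by 4 lowers the level by 10·log₁₀ 4 = 6.021 dB: L₁ = 93.6 − 6.021.

87.6 dB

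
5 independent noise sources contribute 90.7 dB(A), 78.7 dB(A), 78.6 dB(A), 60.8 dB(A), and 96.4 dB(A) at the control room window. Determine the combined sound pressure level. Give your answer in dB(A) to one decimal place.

97.5 dB(A)

For uncorrelated sources the intensities add, so convert each level to linear form, sum, and take 10·log₁₀ of the total.
Σ 10^(L/10) = 10^(90.7/10) + 10^(78.7/10) + 10^(78.6/10) + 10^(60.8/10) + 10^(96.4/10) = 5.688e+09.
L_total = 10·log₁₀(5.688e+09) = 97.55 dB(A).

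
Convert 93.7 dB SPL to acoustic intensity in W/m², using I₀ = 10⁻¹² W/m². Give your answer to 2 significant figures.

I = I₀·10^(L/10) = 10⁻¹² × 10^(93.7/10) = 10^(-2.630).

0.0023 W/m²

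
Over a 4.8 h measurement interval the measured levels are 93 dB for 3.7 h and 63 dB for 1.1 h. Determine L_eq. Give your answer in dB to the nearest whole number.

92 dB

Weight each interval's intensity by its duration and average over T = 4.8 h:
Σ tᵢ·10^(Lᵢ/10) = 3.7·10^(93/10) + 1.1·10^(63/10) = 7.385e+09.
L_eq = 10·log₁₀(7.385e+09/4.8) = 91.87 dB.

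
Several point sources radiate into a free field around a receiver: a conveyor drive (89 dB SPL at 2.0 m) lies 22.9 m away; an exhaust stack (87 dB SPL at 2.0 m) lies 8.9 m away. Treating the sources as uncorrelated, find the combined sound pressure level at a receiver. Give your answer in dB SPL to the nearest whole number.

75 dB SPL

First find each source's level at the receiver (point-source: −20·log₁₀(r/r_ref)), then combine on an intensity basis.
conveyor drive: 89 − 20·log₁₀(22.9/2.0) = 89 − 21.18 = 67.82 dB SPL.
exhaust stack: 87 − 20·log₁₀(8.9/2.0) = 87 − 12.97 = 74.03 dB SPL.
Σ 10^(L/10) = 3.137e+07 → L_total = 10·log₁₀(3.137e+07) = 74.96 dB SPL.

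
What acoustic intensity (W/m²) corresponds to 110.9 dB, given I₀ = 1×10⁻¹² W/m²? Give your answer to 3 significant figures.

I = I₀·10^(L/10) = 10⁻¹² × 10^(110.9/10) = 10^(-0.910).

0.123 W/m²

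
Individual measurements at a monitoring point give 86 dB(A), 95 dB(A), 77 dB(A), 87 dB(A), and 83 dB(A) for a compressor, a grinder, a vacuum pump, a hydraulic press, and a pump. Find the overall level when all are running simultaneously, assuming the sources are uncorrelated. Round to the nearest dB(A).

Incoherent sources combine by intensity addition: L_total = 10·log₁₀(Σ 10^(L_i/10)).
Σ 10^(L/10) = 10^(86/10) + 10^(95/10) + 10^(77/10) + 10^(87/10) + 10^(83/10) = 4.311e+09.
L_total = 10·log₁₀(4.311e+09) = 96.35 dB(A).

96 dB(A)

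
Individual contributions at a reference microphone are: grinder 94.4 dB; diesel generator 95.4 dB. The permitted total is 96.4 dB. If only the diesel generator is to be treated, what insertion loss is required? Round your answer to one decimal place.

3.3 dB

Fixed contribution from the other source: Σ 10^(L/10) = 10^(94.4/10) = 2.754e+09 (94.40 dB).
To meet 96.4 dB overall, the treated diesel generator may contribute at most 10^(96.4/10) − 2.754e+09 = 1.611e+09, i.e. 92.07 dB.
So the diesel generator must be reduced from 95.4 to 92.07 dB: IL = 3.33 dB.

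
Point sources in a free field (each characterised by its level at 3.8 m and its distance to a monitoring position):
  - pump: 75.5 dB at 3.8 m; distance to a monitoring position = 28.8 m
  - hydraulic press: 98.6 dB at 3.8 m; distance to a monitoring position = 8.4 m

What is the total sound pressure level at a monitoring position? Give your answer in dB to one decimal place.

Propagate each source to the receiver with L = L_ref − 20·log₁₀(r/r_ref), then add intensities.
pump: 75.5 − 20·log₁₀(28.8/3.8) = 75.5 − 17.59 = 57.91 dB.
hydraulic press: 98.6 − 20·log₁₀(8.4/3.8) = 98.6 − 6.89 = 91.71 dB.
Σ 10^(L/10) = 1.483e+09 → L_total = 10·log₁₀(1.483e+09) = 91.71 dB.

91.7 dB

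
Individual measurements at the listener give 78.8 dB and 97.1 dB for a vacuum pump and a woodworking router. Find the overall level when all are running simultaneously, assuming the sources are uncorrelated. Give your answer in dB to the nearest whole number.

97 dB

For uncorrelated sources the intensities add, so convert each level to linear form, sum, and take 10·log₁₀ of the total.
Σ 10^(L/10) = 10^(78.8/10) + 10^(97.1/10) = 5.204e+09.
L_total = 10·log₁₀(5.204e+09) = 97.16 dB.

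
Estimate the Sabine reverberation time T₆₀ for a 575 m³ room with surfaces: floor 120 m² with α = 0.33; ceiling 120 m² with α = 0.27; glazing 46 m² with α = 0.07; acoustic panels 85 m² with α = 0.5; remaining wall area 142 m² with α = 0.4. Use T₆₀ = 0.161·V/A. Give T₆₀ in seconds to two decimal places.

0.53 s

A = Σ Sᵢαᵢ = 120·0.33 + 120·0.27 + 46·0.07 + 85·0.5 + 142·0.4 = 174.52 m².
T₆₀ = 0.161 × 575 / 174.52 = 0.530 s.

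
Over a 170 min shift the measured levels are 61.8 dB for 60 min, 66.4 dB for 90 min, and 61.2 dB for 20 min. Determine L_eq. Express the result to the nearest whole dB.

65 dB

The energy average is taken in the linear domain: L_eq = 10·log₁₀[(Σ tᵢ·10^(Lᵢ/10))/T], T = 170 min.
Σ tᵢ·10^(Lᵢ/10) = 60·10^(61.8/10) + 90·10^(66.4/10) + 20·10^(61.2/10) = 5.100e+08.
L_eq = 10·log₁₀(5.100e+08/170) = 64.77 dB.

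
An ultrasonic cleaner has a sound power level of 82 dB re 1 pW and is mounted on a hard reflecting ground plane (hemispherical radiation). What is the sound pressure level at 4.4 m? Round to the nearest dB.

61 dB

L_p = L_w − 10·log₁₀(2π·r²) with r = 4.4 m.
2π·r² = 121.6 m², 10·log₁₀ of that is 20.851 dB.
L_p = 82 − 20.851 = 61.15 dB.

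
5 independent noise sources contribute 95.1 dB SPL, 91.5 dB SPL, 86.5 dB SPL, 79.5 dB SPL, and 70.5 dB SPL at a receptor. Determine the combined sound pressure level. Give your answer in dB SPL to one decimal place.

97.2 dB SPL

For uncorrelated sources the intensities add, so convert each level to linear form, sum, and take 10·log₁₀ of the total.
Σ 10^(L/10) = 10^(95.1/10) + 10^(91.5/10) + 10^(86.5/10) + 10^(79.5/10) + 10^(70.5/10) = 5.196e+09.
L_total = 10·log₁₀(5.196e+09) = 97.16 dB SPL.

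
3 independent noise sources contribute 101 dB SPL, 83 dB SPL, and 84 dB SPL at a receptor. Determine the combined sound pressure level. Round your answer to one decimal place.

For uncorrelated sources the intensities add, so convert each level to linear form, sum, and take 10·log₁₀ of the total.
Σ 10^(L/10) = 10^(101/10) + 10^(83/10) + 10^(84/10) = 1.304e+10.
L_total = 10·log₁₀(1.304e+10) = 101.15 dB SPL.

101.2 dB SPL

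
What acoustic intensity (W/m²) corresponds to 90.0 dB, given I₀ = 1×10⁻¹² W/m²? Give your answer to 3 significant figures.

I/I₀ = 10^(90.0/10) = 1e+09, so I = 1e+09 × 10⁻¹² W/m².

0.00100 W/m²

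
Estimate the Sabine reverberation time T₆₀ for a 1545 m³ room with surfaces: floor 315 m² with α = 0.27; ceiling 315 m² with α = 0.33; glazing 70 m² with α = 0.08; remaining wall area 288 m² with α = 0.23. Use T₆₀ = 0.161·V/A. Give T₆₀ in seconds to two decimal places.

0.95 s

Summing Sᵢαᵢ: 315·0.27 + 315·0.33 + 70·0.08 + 288·0.23 = 260.84 m².
T₆₀ = 0.161·V/A = 0.161·1545/260.84 = 0.954 s.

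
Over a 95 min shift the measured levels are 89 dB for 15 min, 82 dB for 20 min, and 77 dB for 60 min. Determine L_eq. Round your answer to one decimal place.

Weight each interval's intensity by its duration and average over T = 95 min:
Σ tᵢ·10^(Lᵢ/10) = 15·10^(89/10) + 20·10^(82/10) + 60·10^(77/10) = 1.809e+10.
L_eq = 10·log₁₀(1.809e+10/95) = 82.80 dB.

82.8 dB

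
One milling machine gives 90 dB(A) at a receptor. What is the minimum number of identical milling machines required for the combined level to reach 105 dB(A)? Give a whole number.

32

N identical sources give L₁ + 10·log₁₀ N, so require 10·log₁₀ N ≥ 105 − 90 = 15.0 dB.
N ≥ 10^(15.0/10) = 31.623, so N = 32.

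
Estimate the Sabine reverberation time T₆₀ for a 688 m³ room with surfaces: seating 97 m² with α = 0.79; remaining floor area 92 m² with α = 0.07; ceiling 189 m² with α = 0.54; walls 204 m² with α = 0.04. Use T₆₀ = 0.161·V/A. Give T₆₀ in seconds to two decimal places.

0.57 s

A = Σ Sᵢαᵢ = 97·0.79 + 92·0.07 + 189·0.54 + 204·0.04 = 193.29 m².
T₆₀ = 0.161·V/A = 0.161·688/193.29 = 0.573 s.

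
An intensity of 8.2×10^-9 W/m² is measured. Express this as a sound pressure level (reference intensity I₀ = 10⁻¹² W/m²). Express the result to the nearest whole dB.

39 dB

L = 10·log₁₀(I/I₀) = 10·log₁₀(8.2×10^-9/10⁻¹²) = 10·log₁₀(8.2×10^3).
L = 10·(0.9138 + 3) = 39.14 dB.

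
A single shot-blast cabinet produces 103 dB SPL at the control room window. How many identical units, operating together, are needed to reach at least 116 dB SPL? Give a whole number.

20

N identical sources give L₁ + 10·log₁₀ N, so require 10·log₁₀ N ≥ 116 − 103 = 13.0 dB.
N ≥ 10^(13.0/10) = 19.953, so N = 20.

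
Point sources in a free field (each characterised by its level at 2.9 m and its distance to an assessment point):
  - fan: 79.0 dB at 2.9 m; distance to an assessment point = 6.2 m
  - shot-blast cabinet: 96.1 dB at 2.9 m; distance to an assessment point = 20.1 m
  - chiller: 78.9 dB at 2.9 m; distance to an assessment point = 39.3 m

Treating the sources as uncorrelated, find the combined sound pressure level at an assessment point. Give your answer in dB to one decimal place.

80.1 dB

First find each source's level at the receiver (point-source: −20·log₁₀(r/r_ref)), then combine on an intensity basis.
fan: 79.0 − 20·log₁₀(6.2/2.9) = 79.0 − 6.60 = 72.40 dB.
shot-blast cabinet: 96.1 − 20·log₁₀(20.1/2.9) = 96.1 − 16.82 = 79.28 dB.
chiller: 78.9 − 20·log₁₀(39.3/2.9) = 78.9 − 22.64 = 56.26 dB.
Σ 10^(L/10) = 1.026e+08 → L_total = 10·log₁₀(1.026e+08) = 80.11 dB.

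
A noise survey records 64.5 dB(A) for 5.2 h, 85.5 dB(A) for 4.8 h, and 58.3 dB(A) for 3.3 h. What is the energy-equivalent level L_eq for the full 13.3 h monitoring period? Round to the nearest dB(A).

81 dB(A)

Weight each interval's intensity by its duration and average over T = 13.3 h:
Σ tᵢ·10^(Lᵢ/10) = 5.2·10^(64.5/10) + 4.8·10^(85.5/10) + 3.3·10^(58.3/10) = 1.720e+09.
L_eq = 10·log₁₀(1.720e+09/13.3) = 81.12 dB(A).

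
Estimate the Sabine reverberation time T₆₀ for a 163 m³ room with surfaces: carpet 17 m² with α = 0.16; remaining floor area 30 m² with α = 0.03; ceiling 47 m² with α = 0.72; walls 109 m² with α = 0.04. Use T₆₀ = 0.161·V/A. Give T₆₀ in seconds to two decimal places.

0.63 s

Summing Sᵢαᵢ: 17·0.16 + 30·0.03 + 47·0.72 + 109·0.04 = 41.82 m².
T₆₀ = 0.161 × 163 / 41.82 = 0.628 s.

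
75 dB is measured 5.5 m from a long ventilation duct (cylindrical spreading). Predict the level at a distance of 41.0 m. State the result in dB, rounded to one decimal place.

66.3 dB

For a line source, L₂ = L₁ − 10·log₁₀(r₂/r₁).
L₂ = 75 − 10·log₁₀(41.0/5.5) = 75 − 8.724 = 66.28 dB.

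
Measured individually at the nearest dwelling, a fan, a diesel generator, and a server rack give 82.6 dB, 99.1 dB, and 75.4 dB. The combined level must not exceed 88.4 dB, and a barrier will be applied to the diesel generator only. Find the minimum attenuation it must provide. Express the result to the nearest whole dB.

The untreated sources together contribute 10^(82.6/10) + 10^(75.4/10) = 2.166e+08, i.e. 83.36 dB.
To meet 88.4 dB overall, the treated diesel generator may contribute at most 10^(88.4/10) − 2.166e+08 = 4.752e+08, i.e. 86.77 dB.
So the diesel generator must be reduced from 99.1 to 86.77 dB: IL = 12.33 dB.

12 dB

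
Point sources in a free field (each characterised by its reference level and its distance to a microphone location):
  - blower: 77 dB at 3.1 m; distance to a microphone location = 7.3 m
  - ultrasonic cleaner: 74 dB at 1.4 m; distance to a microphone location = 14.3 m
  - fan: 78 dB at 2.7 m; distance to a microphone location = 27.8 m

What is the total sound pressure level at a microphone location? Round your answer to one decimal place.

69.9 dB

First find each source's level at the receiver (point-source: −20·log₁₀(r/r_ref)), then combine on an intensity basis.
blower: 77 − 20·log₁₀(7.3/3.1) = 77 − 7.44 = 69.56 dB.
ultrasonic cleaner: 74 − 20·log₁₀(14.3/1.4) = 74 − 20.18 = 53.82 dB.
fan: 78 − 20·log₁₀(27.8/2.7) = 78 − 20.25 = 57.75 dB.
Σ 10^(L/10) = 9.874e+06 → L_total = 10·log₁₀(9.874e+06) = 69.94 dB.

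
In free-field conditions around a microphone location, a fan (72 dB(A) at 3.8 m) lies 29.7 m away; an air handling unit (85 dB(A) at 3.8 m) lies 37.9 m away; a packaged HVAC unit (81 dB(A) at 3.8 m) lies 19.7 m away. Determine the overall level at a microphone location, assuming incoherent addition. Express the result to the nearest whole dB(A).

First find each source's level at the receiver (point-source: −20·log₁₀(r/r_ref)), then combine on an intensity basis.
fan: 72 − 20·log₁₀(29.7/3.8) = 72 − 17.86 = 54.14 dB(A).
air handling unit: 85 − 20·log₁₀(37.9/3.8) = 85 − 19.98 = 65.02 dB(A).
packaged HVAC unit: 81 − 20·log₁₀(19.7/3.8) = 81 − 14.29 = 66.71 dB(A).
Σ 10^(L/10) = 8.123e+06 → L_total = 10·log₁₀(8.123e+06) = 69.10 dB(A).

69 dB(A)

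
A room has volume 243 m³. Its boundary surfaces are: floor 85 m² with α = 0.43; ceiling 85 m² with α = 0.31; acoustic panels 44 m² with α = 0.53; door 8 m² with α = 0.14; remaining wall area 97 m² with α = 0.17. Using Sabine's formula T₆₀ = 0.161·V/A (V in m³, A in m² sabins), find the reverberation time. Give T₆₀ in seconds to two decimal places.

0.38 s

Total absorption A = 85·0.43 + 85·0.31 + 44·0.53 + 8·0.14 + 97·0.17 = 103.83 m² sabins.
T₆₀ = 0.161 × 243 / 103.83 = 0.377 s.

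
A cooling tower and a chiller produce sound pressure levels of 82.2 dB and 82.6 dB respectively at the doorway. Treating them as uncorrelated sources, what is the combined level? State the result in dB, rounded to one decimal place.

85.4 dB

For uncorrelated sources the intensities add, so convert each level to linear form, sum, and take 10·log₁₀ of the total.
Σ 10^(L/10) = 10^(82.2/10) + 10^(82.6/10) = 3.479e+08.
L_total = 10·log₁₀(3.479e+08) = 85.41 dB.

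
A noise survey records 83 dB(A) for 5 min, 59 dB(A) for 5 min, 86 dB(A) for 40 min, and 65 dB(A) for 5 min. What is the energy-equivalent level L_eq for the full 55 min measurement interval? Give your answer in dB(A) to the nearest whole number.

85 dB(A)

The energy average is taken in the linear domain: L_eq = 10·log₁₀[(Σ tᵢ·10^(Lᵢ/10))/T], T = 55 min.
Σ tᵢ·10^(Lᵢ/10) = 5·10^(83/10) + 5·10^(59/10) + 40·10^(86/10) + 5·10^(65/10) = 1.694e+10.
L_eq = 10·log₁₀(1.694e+10/55) = 84.89 dB(A).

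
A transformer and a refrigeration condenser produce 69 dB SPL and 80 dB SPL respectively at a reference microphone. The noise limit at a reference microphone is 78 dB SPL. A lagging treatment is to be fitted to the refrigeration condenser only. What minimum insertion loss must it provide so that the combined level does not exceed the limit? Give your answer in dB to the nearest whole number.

Fixed contribution from the other source: Σ 10^(L/10) = 10^(69/10) = 7.943e+06 (69.00 dB SPL).
The limit corresponds to 10^(78/10) = 6.310e+07; subtracting the fixed part leaves 5.515e+07 for the refrigeration condenser, i.e. 77.42 dB SPL.
So the refrigeration condenser must be reduced from 80 to 77.42 dB SPL: IL = 2.58 dB.

3 dB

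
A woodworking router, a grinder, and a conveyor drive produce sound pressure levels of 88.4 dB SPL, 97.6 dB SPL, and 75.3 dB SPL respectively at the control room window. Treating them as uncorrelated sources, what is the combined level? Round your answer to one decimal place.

98.1 dB SPL

For uncorrelated sources the intensities add, so convert each level to linear form, sum, and take 10·log₁₀ of the total.
Σ 10^(L/10) = 10^(88.4/10) + 10^(97.6/10) + 10^(75.3/10) = 6.480e+09.
L_total = 10·log₁₀(6.480e+09) = 98.12 dB SPL.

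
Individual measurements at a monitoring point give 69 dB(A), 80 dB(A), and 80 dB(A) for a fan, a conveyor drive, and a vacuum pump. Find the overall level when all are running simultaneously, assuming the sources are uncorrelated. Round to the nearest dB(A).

83 dB(A)

Incoherent sources combine by intensity addition: L_total = 10·log₁₀(Σ 10^(L_i/10)).
Σ 10^(L/10) = 10^(69/10) + 10^(80/10) + 10^(80/10) = 2.079e+08.
L_total = 10·log₁₀(2.079e+08) = 83.18 dB(A).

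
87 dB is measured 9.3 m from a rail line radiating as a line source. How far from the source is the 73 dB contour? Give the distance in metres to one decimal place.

233.6 m

Line-source spreading drops the level by 10·log₁₀(r₂/r₁); inverting, r₂/r₁ = 10^(ΔL/10).
r₂ = 9.3·10^((87−73)/10) = 9.3·10^(14.0/10) = 233.61 m.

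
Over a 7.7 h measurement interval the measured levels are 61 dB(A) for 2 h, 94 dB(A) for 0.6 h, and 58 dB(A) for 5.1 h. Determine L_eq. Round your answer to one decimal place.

L_eq = 10·log₁₀[(1/T)·Σ tᵢ·10^(Lᵢ/10)] with T = 7.7 h.
Σ tᵢ·10^(Lᵢ/10) = 2·10^(61/10) + 0.6·10^(94/10) + 5.1·10^(58/10) = 1.513e+09.
L_eq = 10·log₁₀(1.513e+09/7.7) = 82.93 dB(A).

82.9 dB(A)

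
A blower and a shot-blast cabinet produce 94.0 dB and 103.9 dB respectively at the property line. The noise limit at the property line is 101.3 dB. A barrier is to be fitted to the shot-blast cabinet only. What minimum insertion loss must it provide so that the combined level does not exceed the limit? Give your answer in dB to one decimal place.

Fixed contribution from the other source: Σ 10^(L/10) = 10^(94.0/10) = 2.512e+09 (94.00 dB).
To meet 101.3 dB overall, the treated shot-blast cabinet may contribute at most 10^(101.3/10) − 2.512e+09 = 1.098e+10, i.e. 100.41 dB.
Required insertion loss = 103.9 − 100.41 = 3.49 dB.

3.5 dB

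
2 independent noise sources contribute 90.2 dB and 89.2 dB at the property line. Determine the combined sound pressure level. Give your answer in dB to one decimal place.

92.7 dB

Incoherent sources combine by intensity addition: L_total = 10·log₁₀(Σ 10^(L_i/10)).
Σ 10^(L/10) = 10^(90.2/10) + 10^(89.2/10) = 1.879e+09.
L_total = 10·log₁₀(1.879e+09) = 92.74 dB.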